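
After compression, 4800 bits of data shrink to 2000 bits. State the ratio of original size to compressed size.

Compression ratio = Original / Compressed
= 4800 / 2000 = 2.40:1


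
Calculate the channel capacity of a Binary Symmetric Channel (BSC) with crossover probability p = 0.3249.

For BSC with error probability p:
C = 1 - H(p) where H(p) is binary entropy
H(0.3249) = -0.3249 × log₂(0.3249) - 0.6751 × log₂(0.6751)
H(p) = 0.9096
C = 1 - 0.9096 = 0.0904 bits/use


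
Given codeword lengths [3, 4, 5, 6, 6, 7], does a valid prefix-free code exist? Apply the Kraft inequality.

Kraft inequality: Σ 2^(-l_i) ≤ 1 for prefix-free code
Calculating: 2^(-3) + 2^(-4) + 2^(-5) + 2^(-6) + 2^(-6) + 2^(-7)
= 0.125 + 0.0625 + 0.03125 + 0.015625 + 0.015625 + 0.0078125
= 0.2578
Since 0.2578 ≤ 1, prefix-free code exists


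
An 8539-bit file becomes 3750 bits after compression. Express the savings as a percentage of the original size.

Space savings = (1 - Compressed/Original) × 100%
= (1 - 3750/8539) × 100%
= 56.08%


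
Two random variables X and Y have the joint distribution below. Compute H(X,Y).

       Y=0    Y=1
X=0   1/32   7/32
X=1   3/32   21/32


H(X,Y) = -Σ p(x,y) log₂ p(x,y)
  p(0,0)=1/32: -0.0312 × log₂(0.0312) = 0.1562
  p(0,1)=7/32: -0.2188 × log₂(0.2188) = 0.4796
  p(1,0)=3/32: -0.0938 × log₂(0.0938) = 0.3202
  p(1,1)=21/32: -0.6562 × log₂(0.6562) = 0.3988
H(X,Y) = 1.3548 bits


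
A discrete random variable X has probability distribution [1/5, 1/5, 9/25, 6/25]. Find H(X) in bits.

H(X) = -Σ p(x) log₂ p(x)
  -1/5 × log₂(1/5) = 0.4644
  -1/5 × log₂(1/5) = 0.4644
  -9/25 × log₂(9/25) = 0.5306
  -6/25 × log₂(6/25) = 0.4941
H(X) = 1.9535 bits


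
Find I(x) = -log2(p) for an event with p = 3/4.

Information content I(x) = -log₂(p(x))
I = -log₂(3/4) = -log₂(0.7500)
I = 0.4150 bits


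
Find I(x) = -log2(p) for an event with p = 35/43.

Information content I(x) = -log₂(p(x))
I = -log₂(35/43) = -log₂(0.8140)
I = 0.2970 bits


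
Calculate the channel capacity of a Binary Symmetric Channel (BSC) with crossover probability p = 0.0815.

For BSC with error probability p:
C = 1 - H(p) where H(p) is binary entropy
H(0.0815) = -0.0815 × log₂(0.0815) - 0.9185 × log₂(0.9185)
H(p) = 0.4074
C = 1 - 0.4074 = 0.5926 bits/use


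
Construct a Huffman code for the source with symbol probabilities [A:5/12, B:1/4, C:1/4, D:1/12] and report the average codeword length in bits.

Huffman tree construction:
Combine smallest probabilities repeatedly
Resulting codes:
  A: 0 (length 1)
  B: 111 (length 3)
  C: 10 (length 2)
  D: 110 (length 3)
Average length = Σ p(s) × length(s) = 1.9167 bits


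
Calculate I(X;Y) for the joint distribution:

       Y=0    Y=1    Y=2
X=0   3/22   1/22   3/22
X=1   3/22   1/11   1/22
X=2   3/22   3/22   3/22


H(X) = 1.5644, H(Y) = 1.5644, H(X,Y) = 3.0717
I(X;Y) = H(X) + H(Y) - H(X,Y) = 0.0571 bits


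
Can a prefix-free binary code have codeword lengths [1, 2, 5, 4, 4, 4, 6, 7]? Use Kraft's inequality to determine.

Kraft inequality: Σ 2^(-l_i) ≤ 1 for prefix-free code
Calculating: 2^(-1) + 2^(-2) + 2^(-5) + 2^(-4) + 2^(-4) + 2^(-4) + 2^(-6) + 2^(-7)
= 0.5 + 0.25 + 0.03125 + 0.0625 + 0.0625 + 0.0625 + 0.015625 + 0.0078125
= 0.9922
Since 0.9922 ≤ 1, prefix-free code exists


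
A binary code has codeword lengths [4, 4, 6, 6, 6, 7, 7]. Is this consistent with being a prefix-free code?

Kraft inequality: Σ 2^(-l_i) ≤ 1 for prefix-free code
Calculating: 2^(-4) + 2^(-4) + 2^(-6) + 2^(-6) + 2^(-6) + 2^(-7) + 2^(-7)
= 0.0625 + 0.0625 + 0.015625 + 0.015625 + 0.015625 + 0.0078125 + 0.0078125
= 0.1875
Since 0.1875 ≤ 1, prefix-free code exists


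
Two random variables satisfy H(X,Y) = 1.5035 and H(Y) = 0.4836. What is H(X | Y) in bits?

Chain rule: H(X,Y) = H(X|Y) + H(Y)
H(X|Y) = H(X,Y) - H(Y) = 1.5035 - 0.4836 = 1.0199 bits


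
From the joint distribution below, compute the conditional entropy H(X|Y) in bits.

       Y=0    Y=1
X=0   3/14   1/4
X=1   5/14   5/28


H(X|Y) = Σ_y p(y) H(X|Y=y)
  p(Y=0) = 4/7, H(X|Y=0) = 0.9544
  p(Y=1) = 3/7, H(X|Y=1) = 0.9799
H(X|Y) = 0.5714×0.9544 + 0.4286×0.9799 = 0.9653 bits


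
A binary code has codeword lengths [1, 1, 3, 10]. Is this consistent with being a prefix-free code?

Kraft inequality: Σ 2^(-l_i) ≤ 1 for prefix-free code
Calculating: 2^(-1) + 2^(-1) + 2^(-3) + 2^(-10)
= 0.5 + 0.5 + 0.125 + 0.0009765625
= 1.1260
Since 1.1260 > 1, prefix-free code does not exist


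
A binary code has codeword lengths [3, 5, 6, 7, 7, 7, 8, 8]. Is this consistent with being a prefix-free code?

Kraft inequality: Σ 2^(-l_i) ≤ 1 for prefix-free code
Calculating: 2^(-3) + 2^(-5) + 2^(-6) + 2^(-7) + 2^(-7) + 2^(-7) + 2^(-8) + 2^(-8)
= 0.125 + 0.03125 + 0.015625 + 0.0078125 + 0.0078125 + 0.0078125 + 0.00390625 + 0.00390625
= 0.2031
Since 0.2031 ≤ 1, prefix-free code exists


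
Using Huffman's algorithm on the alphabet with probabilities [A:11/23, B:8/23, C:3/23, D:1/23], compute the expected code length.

Huffman tree construction:
Combine smallest probabilities repeatedly
Resulting codes:
  A: 0 (length 1)
  B: 11 (length 2)
  C: 101 (length 3)
  D: 100 (length 3)
Average length = Σ p(s) × length(s) = 1.6957 bits


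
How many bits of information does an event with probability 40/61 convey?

Information content I(x) = -log₂(p(x))
I = -log₂(40/61) = -log₂(0.6557)
I = 0.6088 bits


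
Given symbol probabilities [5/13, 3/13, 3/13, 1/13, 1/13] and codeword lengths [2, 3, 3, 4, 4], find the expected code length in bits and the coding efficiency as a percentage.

Average length L = Σ p_i × l_i = 2.7692 bits
Entropy H = 2.0759 bits
Efficiency η = H/L × 100% = 74.96%


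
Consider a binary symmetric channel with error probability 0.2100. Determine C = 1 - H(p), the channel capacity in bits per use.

For BSC with error probability p:
C = 1 - H(p) where H(p) is binary entropy
H(0.2100) = -0.2100 × log₂(0.2100) - 0.7900 × log₂(0.7900)
H(p) = 0.7415
C = 1 - 0.7415 = 0.2585 bits/use


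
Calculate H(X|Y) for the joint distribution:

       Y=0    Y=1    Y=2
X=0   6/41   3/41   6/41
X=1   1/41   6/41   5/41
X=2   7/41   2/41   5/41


H(X|Y) = Σ_y p(y) H(X|Y=y)
  p(Y=0) = 14/41, H(X|Y=0) = 1.2958
  p(Y=1) = 11/41, H(X|Y=1) = 1.4354
  p(Y=2) = 16/41, H(X|Y=2) = 1.5794
H(X|Y) = 0.3415×1.2958 + 0.2683×1.4354 + 0.3902×1.5794 = 1.4439 bits


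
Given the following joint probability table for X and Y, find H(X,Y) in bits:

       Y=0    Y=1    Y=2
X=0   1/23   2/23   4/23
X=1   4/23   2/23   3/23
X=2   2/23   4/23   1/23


H(X,Y) = -Σ p(x,y) log₂ p(x,y)
  p(0,0)=1/23: -0.0435 × log₂(0.0435) = 0.1967
  p(0,1)=2/23: -0.0870 × log₂(0.0870) = 0.3064
  p(0,2)=4/23: -0.1739 × log₂(0.1739) = 0.4389
  p(1,0)=4/23: -0.1739 × log₂(0.1739) = 0.4389
  p(1,1)=2/23: -0.0870 × log₂(0.0870) = 0.3064
  p(1,2)=3/23: -0.1304 × log₂(0.1304) = 0.3833
  p(2,0)=2/23: -0.0870 × log₂(0.0870) = 0.3064
  p(2,1)=4/23: -0.1739 × log₂(0.1739) = 0.4389
  p(2,2)=1/23: -0.0435 × log₂(0.0435) = 0.1967
H(X,Y) = 3.0125 bits


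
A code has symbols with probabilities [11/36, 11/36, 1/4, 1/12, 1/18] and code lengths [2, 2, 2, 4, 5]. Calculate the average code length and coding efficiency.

Average length L = Σ p_i × l_i = 2.3333 bits
Entropy H = 2.0757 bits
Efficiency η = H/L × 100% = 88.96%


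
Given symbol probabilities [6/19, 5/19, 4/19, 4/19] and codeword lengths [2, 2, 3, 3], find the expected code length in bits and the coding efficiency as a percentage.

Average length L = Σ p_i × l_i = 2.4211 bits
Entropy H = 1.9785 bits
Efficiency η = H/L × 100% = 81.72%


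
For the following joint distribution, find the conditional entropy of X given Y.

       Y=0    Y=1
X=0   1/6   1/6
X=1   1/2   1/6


H(X|Y) = Σ_y p(y) H(X|Y=y)
  p(Y=0) = 2/3, H(X|Y=0) = 0.8113
  p(Y=1) = 1/3, H(X|Y=1) = 1.0000
H(X|Y) = 0.6667×0.8113 + 0.3333×1.0000 = 0.8742 bits


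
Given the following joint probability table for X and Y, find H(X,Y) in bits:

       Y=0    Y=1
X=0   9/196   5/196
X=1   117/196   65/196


H(X,Y) = -Σ p(x,y) log₂ p(x,y)
  p(0,0)=9/196: -0.0459 × log₂(0.0459) = 0.2041
  p(0,1)=5/196: -0.0255 × log₂(0.0255) = 0.1350
  p(1,0)=117/196: -0.5969 × log₂(0.5969) = 0.4443
  p(1,1)=65/196: -0.3316 × log₂(0.3316) = 0.5281
H(X,Y) = 1.3115 bits


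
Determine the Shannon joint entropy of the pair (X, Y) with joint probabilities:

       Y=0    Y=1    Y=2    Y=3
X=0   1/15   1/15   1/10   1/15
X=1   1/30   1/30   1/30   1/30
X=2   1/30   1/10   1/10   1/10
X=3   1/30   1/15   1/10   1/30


H(X,Y) = -Σ p(x,y) log₂ p(x,y)
  p(0,0)=1/15: -0.0667 × log₂(0.0667) = 0.2605
  p(0,1)=1/15: -0.0667 × log₂(0.0667) = 0.2605
  p(0,2)=1/10: -0.1000 × log₂(0.1000) = 0.3322
  p(0,3)=1/15: -0.0667 × log₂(0.0667) = 0.2605
  p(1,0)=1/30: -0.0333 × log₂(0.0333) = 0.1636
  p(1,1)=1/30: -0.0333 × log₂(0.0333) = 0.1636
  p(1,2)=1/30: -0.0333 × log₂(0.0333) = 0.1636
  p(1,3)=1/30: -0.0333 × log₂(0.0333) = 0.1636
  p(2,0)=1/30: -0.0333 × log₂(0.0333) = 0.1636
  p(2,1)=1/10: -0.1000 × log₂(0.1000) = 0.3322
  p(2,2)=1/10: -0.1000 × log₂(0.1000) = 0.3322
  p(2,3)=1/10: -0.1000 × log₂(0.1000) = 0.3322
  p(3,0)=1/30: -0.0333 × log₂(0.0333) = 0.1636
  p(3,1)=1/15: -0.0667 × log₂(0.0667) = 0.2605
  p(3,2)=1/10: -0.1000 × log₂(0.1000) = 0.3322
  p(3,3)=1/30: -0.0333 × log₂(0.0333) = 0.1636
H(X,Y) = 3.8477 bits


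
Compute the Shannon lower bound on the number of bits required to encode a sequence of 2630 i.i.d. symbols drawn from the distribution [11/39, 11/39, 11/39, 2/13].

Entropy H = 1.9605 bits/symbol
Minimum bits = H × n = 1.9605 × 2630
= 5156.13 bits


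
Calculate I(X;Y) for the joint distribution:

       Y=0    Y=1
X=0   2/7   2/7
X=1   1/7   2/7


H(X) = 0.9852, H(Y) = 0.9852, H(X,Y) = 1.9502
I(X;Y) = H(X) + H(Y) - H(X,Y) = 0.0202 bits


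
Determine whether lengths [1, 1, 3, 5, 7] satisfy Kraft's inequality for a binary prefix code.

Kraft inequality: Σ 2^(-l_i) ≤ 1 for prefix-free code
Calculating: 2^(-1) + 2^(-1) + 2^(-3) + 2^(-5) + 2^(-7)
= 0.5 + 0.5 + 0.125 + 0.03125 + 0.0078125
= 1.1641
Since 1.1641 > 1, prefix-free code does not exist


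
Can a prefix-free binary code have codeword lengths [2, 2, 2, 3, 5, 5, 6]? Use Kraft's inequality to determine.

Kraft inequality: Σ 2^(-l_i) ≤ 1 for prefix-free code
Calculating: 2^(-2) + 2^(-2) + 2^(-2) + 2^(-3) + 2^(-5) + 2^(-5) + 2^(-6)
= 0.25 + 0.25 + 0.25 + 0.125 + 0.03125 + 0.03125 + 0.015625
= 0.9531
Since 0.9531 ≤ 1, prefix-free code exists


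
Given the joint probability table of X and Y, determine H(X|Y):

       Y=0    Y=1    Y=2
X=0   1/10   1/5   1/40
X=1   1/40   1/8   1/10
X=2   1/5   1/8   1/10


H(X|Y) = Σ_y p(y) H(X|Y=y)
  p(Y=0) = 13/40, H(X|Y=0) = 1.2389
  p(Y=1) = 9/20, H(X|Y=1) = 1.5466
  p(Y=2) = 9/40, H(X|Y=2) = 1.3921
H(X|Y) = 0.3250×1.2389 + 0.4500×1.5466 + 0.2250×1.3921 = 1.4119 bits


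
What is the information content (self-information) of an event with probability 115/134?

Information content I(x) = -log₂(p(x))
I = -log₂(115/134) = -log₂(0.8582)
I = 0.2206 bits


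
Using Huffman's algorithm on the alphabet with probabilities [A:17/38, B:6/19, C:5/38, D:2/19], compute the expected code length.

Huffman tree construction:
Combine smallest probabilities repeatedly
Resulting codes:
  A: 0 (length 1)
  B: 11 (length 2)
  C: 101 (length 3)
  D: 100 (length 3)
Average length = Σ p(s) × length(s) = 1.7895 bits


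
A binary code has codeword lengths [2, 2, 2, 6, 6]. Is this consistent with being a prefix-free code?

Kraft inequality: Σ 2^(-l_i) ≤ 1 for prefix-free code
Calculating: 2^(-2) + 2^(-2) + 2^(-2) + 2^(-6) + 2^(-6)
= 0.25 + 0.25 + 0.25 + 0.015625 + 0.015625
= 0.7812
Since 0.7812 ≤ 1, prefix-free code exists


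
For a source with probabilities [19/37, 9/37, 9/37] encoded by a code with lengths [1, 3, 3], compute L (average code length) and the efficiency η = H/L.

Average length L = Σ p_i × l_i = 1.9730 bits
Entropy H = 1.4860 bits
Efficiency η = H/L × 100% = 75.32%


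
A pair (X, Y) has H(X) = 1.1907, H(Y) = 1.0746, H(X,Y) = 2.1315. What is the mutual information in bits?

I(X;Y) = H(X) + H(Y) - H(X,Y)
I(X;Y) = 1.1907 + 1.0746 - 2.1315 = 0.1338 bits


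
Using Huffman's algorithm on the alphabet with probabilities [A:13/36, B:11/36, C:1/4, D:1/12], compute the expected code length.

Huffman tree construction:
Combine smallest probabilities repeatedly
Resulting codes:
  A: 0 (length 1)
  B: 10 (length 2)
  C: 111 (length 3)
  D: 110 (length 3)
Average length = Σ p(s) × length(s) = 1.9722 bits


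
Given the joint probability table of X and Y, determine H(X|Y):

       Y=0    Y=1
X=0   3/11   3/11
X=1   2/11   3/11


H(X|Y) = Σ_y p(y) H(X|Y=y)
  p(Y=0) = 5/11, H(X|Y=0) = 0.9710
  p(Y=1) = 6/11, H(X|Y=1) = 1.0000
H(X|Y) = 0.4545×0.9710 + 0.5455×1.0000 = 0.9868 bits


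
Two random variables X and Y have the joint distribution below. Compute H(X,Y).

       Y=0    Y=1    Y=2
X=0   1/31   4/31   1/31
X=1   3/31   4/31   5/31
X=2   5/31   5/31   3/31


H(X,Y) = -Σ p(x,y) log₂ p(x,y)
  p(0,0)=1/31: -0.0323 × log₂(0.0323) = 0.1598
  p(0,1)=4/31: -0.1290 × log₂(0.1290) = 0.3812
  p(0,2)=1/31: -0.0323 × log₂(0.0323) = 0.1598
  p(1,0)=3/31: -0.0968 × log₂(0.0968) = 0.3261
  p(1,1)=4/31: -0.1290 × log₂(0.1290) = 0.3812
  p(1,2)=5/31: -0.1613 × log₂(0.1613) = 0.4246
  p(2,0)=5/31: -0.1613 × log₂(0.1613) = 0.4246
  p(2,1)=5/31: -0.1613 × log₂(0.1613) = 0.4246
  p(2,2)=3/31: -0.0968 × log₂(0.0968) = 0.3261
H(X,Y) = 3.0078 bits


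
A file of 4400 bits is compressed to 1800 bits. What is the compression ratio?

Compression ratio = Original / Compressed
= 4400 / 1800 = 2.44:1


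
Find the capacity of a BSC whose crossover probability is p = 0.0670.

For BSC with error probability p:
C = 1 - H(p) where H(p) is binary entropy
H(0.0670) = -0.0670 × log₂(0.0670) - 0.9330 × log₂(0.9330)
H(p) = 0.3546
C = 1 - 0.3546 = 0.6454 bits/use


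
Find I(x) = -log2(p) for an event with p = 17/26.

Information content I(x) = -log₂(p(x))
I = -log₂(17/26) = -log₂(0.6538)
I = 0.6130 bits


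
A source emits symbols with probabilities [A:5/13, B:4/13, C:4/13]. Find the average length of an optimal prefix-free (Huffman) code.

Huffman tree construction:
Combine smallest probabilities repeatedly
Resulting codes:
  A: 0 (length 1)
  B: 10 (length 2)
  C: 11 (length 2)
Average length = Σ p(s) × length(s) = 1.6154 bits


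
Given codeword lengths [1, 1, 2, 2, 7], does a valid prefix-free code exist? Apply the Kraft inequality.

Kraft inequality: Σ 2^(-l_i) ≤ 1 for prefix-free code
Calculating: 2^(-1) + 2^(-1) + 2^(-2) + 2^(-2) + 2^(-7)
= 0.5 + 0.5 + 0.25 + 0.25 + 0.0078125
= 1.5078
Since 1.5078 > 1, prefix-free code does not exist


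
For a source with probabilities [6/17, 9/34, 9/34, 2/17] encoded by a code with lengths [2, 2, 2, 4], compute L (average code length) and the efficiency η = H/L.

Average length L = Σ p_i × l_i = 2.2353 bits
Entropy H = 1.9087 bits
Efficiency η = H/L × 100% = 85.39%


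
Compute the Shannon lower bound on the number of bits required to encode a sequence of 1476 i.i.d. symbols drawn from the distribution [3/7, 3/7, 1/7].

Entropy H = 1.4488 bits/symbol
Minimum bits = H × n = 1.4488 × 1476
= 2138.45 bits


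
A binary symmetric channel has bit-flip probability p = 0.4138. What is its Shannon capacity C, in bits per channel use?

For BSC with error probability p:
C = 1 - H(p) where H(p) is binary entropy
H(0.4138) = -0.4138 × log₂(0.4138) - 0.5862 × log₂(0.5862)
H(p) = 0.9785
C = 1 - 0.9785 = 0.0215 bits/use


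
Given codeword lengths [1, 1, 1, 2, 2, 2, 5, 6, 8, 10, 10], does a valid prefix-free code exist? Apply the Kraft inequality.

Kraft inequality: Σ 2^(-l_i) ≤ 1 for prefix-free code
Calculating: 2^(-1) + 2^(-1) + 2^(-1) + 2^(-2) + 2^(-2) + 2^(-2) + 2^(-5) + 2^(-6) + 2^(-8) + 2^(-10) + 2^(-10)
= 0.5 + 0.5 + 0.5 + 0.25 + 0.25 + 0.25 + 0.03125 + 0.015625 + 0.00390625 + 0.0009765625 + 0.0009765625
= 2.3027
Since 2.3027 > 1, prefix-free code does not exist


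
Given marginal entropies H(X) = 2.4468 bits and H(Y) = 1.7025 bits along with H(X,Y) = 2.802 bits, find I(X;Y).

I(X;Y) = H(X) + H(Y) - H(X,Y)
I(X;Y) = 2.4468 + 1.7025 - 2.802 = 1.3473 bits


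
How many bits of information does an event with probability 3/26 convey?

Information content I(x) = -log₂(p(x))
I = -log₂(3/26) = -log₂(0.1154)
I = 3.1155 bits


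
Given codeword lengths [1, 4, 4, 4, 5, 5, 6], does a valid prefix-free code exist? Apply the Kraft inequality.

Kraft inequality: Σ 2^(-l_i) ≤ 1 for prefix-free code
Calculating: 2^(-1) + 2^(-4) + 2^(-4) + 2^(-4) + 2^(-5) + 2^(-5) + 2^(-6)
= 0.5 + 0.0625 + 0.0625 + 0.0625 + 0.03125 + 0.03125 + 0.015625
= 0.7656
Since 0.7656 ≤ 1, prefix-free code exists


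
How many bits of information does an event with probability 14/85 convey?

Information content I(x) = -log₂(p(x))
I = -log₂(14/85) = -log₂(0.1647)
I = 2.6020 bits


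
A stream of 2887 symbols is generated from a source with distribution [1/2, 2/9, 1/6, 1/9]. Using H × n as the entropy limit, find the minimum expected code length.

Entropy H = 1.7652 bits/symbol
Minimum bits = H × n = 1.7652 × 2887
= 5096.27 bits


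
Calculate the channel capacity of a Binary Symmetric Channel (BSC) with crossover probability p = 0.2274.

For BSC with error probability p:
C = 1 - H(p) where H(p) is binary entropy
H(0.2274) = -0.2274 × log₂(0.2274) - 0.7726 × log₂(0.7726)
H(p) = 0.7735
C = 1 - 0.7735 = 0.2265 bits/use


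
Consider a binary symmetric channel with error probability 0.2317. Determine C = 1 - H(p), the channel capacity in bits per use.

For BSC with error probability p:
C = 1 - H(p) where H(p) is binary entropy
H(0.2317) = -0.2317 × log₂(0.2317) - 0.7683 × log₂(0.7683)
H(p) = 0.7810
C = 1 - 0.7810 = 0.2190 bits/use


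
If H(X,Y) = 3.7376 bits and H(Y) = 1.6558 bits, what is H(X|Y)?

Chain rule: H(X,Y) = H(X|Y) + H(Y)
H(X|Y) = H(X,Y) - H(Y) = 3.7376 - 1.6558 = 2.0818 bits


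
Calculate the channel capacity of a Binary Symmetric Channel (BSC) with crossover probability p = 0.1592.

For BSC with error probability p:
C = 1 - H(p) where H(p) is binary entropy
H(0.1592) = -0.1592 × log₂(0.1592) - 0.8408 × log₂(0.8408)
H(p) = 0.6324
C = 1 - 0.6324 = 0.3676 bits/use


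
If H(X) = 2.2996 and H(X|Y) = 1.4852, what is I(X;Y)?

I(X;Y) = H(X) - H(X|Y)
I(X;Y) = 2.2996 - 1.4852 = 0.8144 bits


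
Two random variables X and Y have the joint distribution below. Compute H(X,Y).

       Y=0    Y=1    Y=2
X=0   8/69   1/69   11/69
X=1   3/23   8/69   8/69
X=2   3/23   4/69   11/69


H(X,Y) = -Σ p(x,y) log₂ p(x,y)
  p(0,0)=8/69: -0.1159 × log₂(0.1159) = 0.3604
  p(0,1)=1/69: -0.0145 × log₂(0.0145) = 0.0885
  p(0,2)=11/69: -0.1594 × log₂(0.1594) = 0.4223
  p(1,0)=3/23: -0.1304 × log₂(0.1304) = 0.3833
  p(1,1)=8/69: -0.1159 × log₂(0.1159) = 0.3604
  p(1,2)=8/69: -0.1159 × log₂(0.1159) = 0.3604
  p(2,0)=3/23: -0.1304 × log₂(0.1304) = 0.3833
  p(2,1)=4/69: -0.0580 × log₂(0.0580) = 0.2382
  p(2,2)=11/69: -0.1594 × log₂(0.1594) = 0.4223
H(X,Y) = 3.0192 bits


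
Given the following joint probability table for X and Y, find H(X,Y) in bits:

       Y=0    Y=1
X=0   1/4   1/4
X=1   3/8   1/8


H(X,Y) = -Σ p(x,y) log₂ p(x,y)
  p(0,0)=1/4: -0.2500 × log₂(0.2500) = 0.5000
  p(0,1)=1/4: -0.2500 × log₂(0.2500) = 0.5000
  p(1,0)=3/8: -0.3750 × log₂(0.3750) = 0.5306
  p(1,1)=1/8: -0.1250 × log₂(0.1250) = 0.3750
H(X,Y) = 1.9056 bits


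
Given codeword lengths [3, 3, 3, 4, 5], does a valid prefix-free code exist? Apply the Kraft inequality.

Kraft inequality: Σ 2^(-l_i) ≤ 1 for prefix-free code
Calculating: 2^(-3) + 2^(-3) + 2^(-3) + 2^(-4) + 2^(-5)
= 0.125 + 0.125 + 0.125 + 0.0625 + 0.03125
= 0.4688
Since 0.4688 ≤ 1, prefix-free code exists


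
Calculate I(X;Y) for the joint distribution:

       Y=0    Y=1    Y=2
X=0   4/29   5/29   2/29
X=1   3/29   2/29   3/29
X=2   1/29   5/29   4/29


H(X) = 1.5727, H(Y) = 1.5632, H(X,Y) = 3.0397
I(X;Y) = H(X) + H(Y) - H(X,Y) = 0.0962 bits


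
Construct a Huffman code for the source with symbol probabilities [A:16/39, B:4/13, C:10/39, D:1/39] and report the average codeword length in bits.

Huffman tree construction:
Combine smallest probabilities repeatedly
Resulting codes:
  A: 0 (length 1)
  B: 11 (length 2)
  C: 101 (length 3)
  D: 100 (length 3)
Average length = Σ p(s) × length(s) = 1.8718 bits


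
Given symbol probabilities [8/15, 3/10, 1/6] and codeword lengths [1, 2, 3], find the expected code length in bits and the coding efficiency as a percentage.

Average length L = Σ p_i × l_i = 1.6333 bits
Entropy H = 1.4356 bits
Efficiency η = H/L × 100% = 87.89%


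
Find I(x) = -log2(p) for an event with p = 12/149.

Information content I(x) = -log₂(p(x))
I = -log₂(12/149) = -log₂(0.0805)
I = 3.6342 bits


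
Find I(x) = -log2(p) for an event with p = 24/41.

Information content I(x) = -log₂(p(x))
I = -log₂(24/41) = -log₂(0.5854)
I = 0.7726 bits


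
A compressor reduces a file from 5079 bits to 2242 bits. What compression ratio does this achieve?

Compression ratio = Original / Compressed
= 5079 / 2242 = 2.27:1


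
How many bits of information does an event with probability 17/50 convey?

Information content I(x) = -log₂(p(x))
I = -log₂(17/50) = -log₂(0.3400)
I = 1.5564 bits


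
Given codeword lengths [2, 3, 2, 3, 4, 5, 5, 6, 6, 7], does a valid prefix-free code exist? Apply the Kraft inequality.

Kraft inequality: Σ 2^(-l_i) ≤ 1 for prefix-free code
Calculating: 2^(-2) + 2^(-3) + 2^(-2) + 2^(-3) + 2^(-4) + 2^(-5) + 2^(-5) + 2^(-6) + 2^(-6) + 2^(-7)
= 0.25 + 0.125 + 0.25 + 0.125 + 0.0625 + 0.03125 + 0.03125 + 0.015625 + 0.015625 + 0.0078125
= 0.9141
Since 0.9141 ≤ 1, prefix-free code exists


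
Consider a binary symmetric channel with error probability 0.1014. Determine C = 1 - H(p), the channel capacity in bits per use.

For BSC with error probability p:
C = 1 - H(p) where H(p) is binary entropy
H(0.1014) = -0.1014 × log₂(0.1014) - 0.8986 × log₂(0.8986)
H(p) = 0.4734
C = 1 - 0.4734 = 0.5266 bits/use


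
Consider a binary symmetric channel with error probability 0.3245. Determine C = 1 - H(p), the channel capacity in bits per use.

For BSC with error probability p:
C = 1 - H(p) where H(p) is binary entropy
H(0.3245) = -0.3245 × log₂(0.3245) - 0.6755 × log₂(0.6755)
H(p) = 0.9092
C = 1 - 0.9092 = 0.0908 bits/use


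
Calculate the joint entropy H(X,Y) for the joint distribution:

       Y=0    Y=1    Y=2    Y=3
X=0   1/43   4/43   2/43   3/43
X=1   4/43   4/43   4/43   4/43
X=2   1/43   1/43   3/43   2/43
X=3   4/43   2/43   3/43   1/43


H(X,Y) = -Σ p(x,y) log₂ p(x,y)
  p(0,0)=1/43: -0.0233 × log₂(0.0233) = 0.1262
  p(0,1)=4/43: -0.0930 × log₂(0.0930) = 0.3187
  p(0,2)=2/43: -0.0465 × log₂(0.0465) = 0.2059
  p(0,3)=3/43: -0.0698 × log₂(0.0698) = 0.2680
  p(1,0)=4/43: -0.0930 × log₂(0.0930) = 0.3187
  p(1,1)=4/43: -0.0930 × log₂(0.0930) = 0.3187
  p(1,2)=4/43: -0.0930 × log₂(0.0930) = 0.3187
  p(1,3)=4/43: -0.0930 × log₂(0.0930) = 0.3187
  p(2,0)=1/43: -0.0233 × log₂(0.0233) = 0.1262
  p(2,1)=1/43: -0.0233 × log₂(0.0233) = 0.1262
  p(2,2)=3/43: -0.0698 × log₂(0.0698) = 0.2680
  p(2,3)=2/43: -0.0465 × log₂(0.0465) = 0.2059
  p(3,0)=4/43: -0.0930 × log₂(0.0930) = 0.3187
  p(3,1)=2/43: -0.0465 × log₂(0.0465) = 0.2059
  p(3,2)=3/43: -0.0698 × log₂(0.0698) = 0.2680
  p(3,3)=1/43: -0.0233 × log₂(0.0233) = 0.1262
H(X,Y) = 3.8387 bits


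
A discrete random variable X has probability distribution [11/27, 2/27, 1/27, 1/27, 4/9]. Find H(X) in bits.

H(X) = -Σ p(x) log₂ p(x)
  -11/27 × log₂(11/27) = 0.5278
  -2/27 × log₂(2/27) = 0.2781
  -1/27 × log₂(1/27) = 0.1761
  -1/27 × log₂(1/27) = 0.1761
  -4/9 × log₂(4/9) = 0.5200
H(X) = 1.6781 bits


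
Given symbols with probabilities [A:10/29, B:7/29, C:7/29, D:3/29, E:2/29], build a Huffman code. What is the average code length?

Huffman tree construction:
Combine smallest probabilities repeatedly
Resulting codes:
  A: 11 (length 2)
  B: 01 (length 2)
  C: 10 (length 2)
  D: 001 (length 3)
  E: 000 (length 3)
Average length = Σ p(s) × length(s) = 2.1724 bits


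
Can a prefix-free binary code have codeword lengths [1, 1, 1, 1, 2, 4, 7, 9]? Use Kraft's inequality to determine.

Kraft inequality: Σ 2^(-l_i) ≤ 1 for prefix-free code
Calculating: 2^(-1) + 2^(-1) + 2^(-1) + 2^(-1) + 2^(-2) + 2^(-4) + 2^(-7) + 2^(-9)
= 0.5 + 0.5 + 0.5 + 0.5 + 0.25 + 0.0625 + 0.0078125 + 0.001953125
= 2.3223
Since 2.3223 > 1, prefix-free code does not exist


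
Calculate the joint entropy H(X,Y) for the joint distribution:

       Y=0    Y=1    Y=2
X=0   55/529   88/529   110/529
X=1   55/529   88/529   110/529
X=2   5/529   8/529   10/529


H(X,Y) = -Σ p(x,y) log₂ p(x,y)
  p(0,0)=55/529: -0.1040 × log₂(0.1040) = 0.3395
  p(0,1)=88/529: -0.1664 × log₂(0.1664) = 0.4305
  p(0,2)=110/529: -0.2079 × log₂(0.2079) = 0.4711
  p(1,0)=55/529: -0.1040 × log₂(0.1040) = 0.3395
  p(1,1)=88/529: -0.1664 × log₂(0.1664) = 0.4305
  p(1,2)=110/529: -0.2079 × log₂(0.2079) = 0.4711
  p(2,0)=5/529: -0.0095 × log₂(0.0095) = 0.0636
  p(2,1)=8/529: -0.0151 × log₂(0.0151) = 0.0914
  p(2,2)=10/529: -0.0189 × log₂(0.0189) = 0.1082
H(X,Y) = 2.7455 bits


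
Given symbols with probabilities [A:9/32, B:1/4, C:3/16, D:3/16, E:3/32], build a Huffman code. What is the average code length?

Huffman tree construction:
Combine smallest probabilities repeatedly
Resulting codes:
  A: 10 (length 2)
  B: 01 (length 2)
  C: 111 (length 3)
  D: 00 (length 2)
  E: 110 (length 3)
Average length = Σ p(s) × length(s) = 2.2812 bits


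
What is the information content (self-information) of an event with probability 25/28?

Information content I(x) = -log₂(p(x))
I = -log₂(25/28) = -log₂(0.8929)
I = 0.1635 bits


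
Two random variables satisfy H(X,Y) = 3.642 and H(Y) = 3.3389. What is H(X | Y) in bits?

Chain rule: H(X,Y) = H(X|Y) + H(Y)
H(X|Y) = H(X,Y) - H(Y) = 3.642 - 3.3389 = 0.3031 bits


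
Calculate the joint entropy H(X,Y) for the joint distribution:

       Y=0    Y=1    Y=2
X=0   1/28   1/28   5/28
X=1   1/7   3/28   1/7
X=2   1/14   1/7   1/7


H(X,Y) = -Σ p(x,y) log₂ p(x,y)
  p(0,0)=1/28: -0.0357 × log₂(0.0357) = 0.1717
  p(0,1)=1/28: -0.0357 × log₂(0.0357) = 0.1717
  p(0,2)=5/28: -0.1786 × log₂(0.1786) = 0.4438
  p(1,0)=1/7: -0.1429 × log₂(0.1429) = 0.4011
  p(1,1)=3/28: -0.1071 × log₂(0.1071) = 0.3453
  p(1,2)=1/7: -0.1429 × log₂(0.1429) = 0.4011
  p(2,0)=1/14: -0.0714 × log₂(0.0714) = 0.2720
  p(2,1)=1/7: -0.1429 × log₂(0.1429) = 0.4011
  p(2,2)=1/7: -0.1429 × log₂(0.1429) = 0.4011
H(X,Y) = 3.0086 bits


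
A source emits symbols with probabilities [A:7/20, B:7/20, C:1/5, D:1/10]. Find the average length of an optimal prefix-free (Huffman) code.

Huffman tree construction:
Combine smallest probabilities repeatedly
Resulting codes:
  A: 11 (length 2)
  B: 0 (length 1)
  C: 101 (length 3)
  D: 100 (length 3)
Average length = Σ p(s) × length(s) = 1.9500 bits


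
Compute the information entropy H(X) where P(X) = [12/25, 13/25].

H(X) = -Σ p(x) log₂ p(x)
  -12/25 × log₂(12/25) = 0.5083
  -13/25 × log₂(13/25) = 0.4906
H(X) = 0.9988 bits


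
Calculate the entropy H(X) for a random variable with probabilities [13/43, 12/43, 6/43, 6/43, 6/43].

H(X) = -Σ p(x) log₂ p(x)
  -13/43 × log₂(13/43) = 0.5218
  -12/43 × log₂(12/43) = 0.5139
  -6/43 × log₂(6/43) = 0.3965
  -6/43 × log₂(6/43) = 0.3965
  -6/43 × log₂(6/43) = 0.3965
H(X) = 2.2250 bits


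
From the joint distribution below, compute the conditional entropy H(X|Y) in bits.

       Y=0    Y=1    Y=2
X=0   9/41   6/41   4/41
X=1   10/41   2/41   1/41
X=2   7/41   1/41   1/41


H(X|Y) = Σ_y p(y) H(X|Y=y)
  p(Y=0) = 26/41, H(X|Y=0) = 1.5697
  p(Y=1) = 9/41, H(X|Y=1) = 1.2244
  p(Y=2) = 6/41, H(X|Y=2) = 1.2516
H(X|Y) = 0.6341×1.5697 + 0.2195×1.2244 + 0.1463×1.2516 = 1.4473 bits


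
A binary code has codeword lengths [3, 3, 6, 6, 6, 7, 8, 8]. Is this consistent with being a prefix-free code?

Kraft inequality: Σ 2^(-l_i) ≤ 1 for prefix-free code
Calculating: 2^(-3) + 2^(-3) + 2^(-6) + 2^(-6) + 2^(-6) + 2^(-7) + 2^(-8) + 2^(-8)
= 0.125 + 0.125 + 0.015625 + 0.015625 + 0.015625 + 0.0078125 + 0.00390625 + 0.00390625
= 0.3125
Since 0.3125 ≤ 1, prefix-free code exists


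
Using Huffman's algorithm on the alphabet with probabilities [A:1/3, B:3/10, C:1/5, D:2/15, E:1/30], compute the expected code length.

Huffman tree construction:
Combine smallest probabilities repeatedly
Resulting codes:
  A: 11 (length 2)
  B: 10 (length 2)
  C: 01 (length 2)
  D: 001 (length 3)
  E: 000 (length 3)
Average length = Σ p(s) × length(s) = 2.1667 bits


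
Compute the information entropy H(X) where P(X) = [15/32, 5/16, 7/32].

H(X) = -Σ p(x) log₂ p(x)
  -15/32 × log₂(15/32) = 0.5124
  -5/16 × log₂(5/16) = 0.5244
  -7/32 × log₂(7/32) = 0.4796
H(X) = 1.5164 bits


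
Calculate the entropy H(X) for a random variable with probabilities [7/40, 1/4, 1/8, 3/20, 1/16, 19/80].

H(X) = -Σ p(x) log₂ p(x)
  -7/40 × log₂(7/40) = 0.4401
  -1/4 × log₂(1/4) = 0.5000
  -1/8 × log₂(1/8) = 0.3750
  -3/20 × log₂(3/20) = 0.4105
  -1/16 × log₂(1/16) = 0.2500
  -19/80 × log₂(19/80) = 0.4926
H(X) = 2.4682 bits


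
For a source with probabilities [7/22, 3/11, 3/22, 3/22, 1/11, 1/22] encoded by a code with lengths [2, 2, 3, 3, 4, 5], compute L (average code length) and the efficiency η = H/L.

Average length L = Σ p_i × l_i = 2.5909 bits
Entropy H = 2.3380 bits
Efficiency η = H/L × 100% = 90.24%


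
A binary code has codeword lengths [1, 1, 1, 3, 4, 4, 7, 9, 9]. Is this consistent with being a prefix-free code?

Kraft inequality: Σ 2^(-l_i) ≤ 1 for prefix-free code
Calculating: 2^(-1) + 2^(-1) + 2^(-1) + 2^(-3) + 2^(-4) + 2^(-4) + 2^(-7) + 2^(-9) + 2^(-9)
= 0.5 + 0.5 + 0.5 + 0.125 + 0.0625 + 0.0625 + 0.0078125 + 0.001953125 + 0.001953125
= 1.7617
Since 1.7617 > 1, prefix-free code does not exist


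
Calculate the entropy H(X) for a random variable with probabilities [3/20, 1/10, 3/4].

H(X) = -Σ p(x) log₂ p(x)
  -3/20 × log₂(3/20) = 0.4105
  -1/10 × log₂(1/10) = 0.3322
  -3/4 × log₂(3/4) = 0.3113
H(X) = 1.0540 bits


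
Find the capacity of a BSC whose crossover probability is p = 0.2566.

For BSC with error probability p:
C = 1 - H(p) where H(p) is binary entropy
H(0.2566) = -0.2566 × log₂(0.2566) - 0.7434 × log₂(0.7434)
H(p) = 0.8216
C = 1 - 0.8216 = 0.1784 bits/use


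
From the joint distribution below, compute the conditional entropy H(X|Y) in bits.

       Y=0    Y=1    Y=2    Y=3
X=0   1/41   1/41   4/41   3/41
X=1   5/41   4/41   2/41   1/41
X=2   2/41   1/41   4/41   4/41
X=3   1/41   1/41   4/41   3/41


H(X|Y) = Σ_y p(y) H(X|Y=y)
  p(Y=0) = 9/41, H(X|Y=0) = 1.6577
  p(Y=1) = 7/41, H(X|Y=1) = 1.6645
  p(Y=2) = 14/41, H(X|Y=2) = 1.9502
  p(Y=3) = 11/41, H(X|Y=3) = 1.8676
H(X|Y) = 0.2195×1.6577 + 0.1707×1.6645 + 0.3415×1.9502 + 0.2683×1.8676 = 1.8151 bits


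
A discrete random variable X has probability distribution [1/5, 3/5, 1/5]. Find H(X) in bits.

H(X) = -Σ p(x) log₂ p(x)
  -1/5 × log₂(1/5) = 0.4644
  -3/5 × log₂(3/5) = 0.4422
  -1/5 × log₂(1/5) = 0.4644
H(X) = 1.3710 bits


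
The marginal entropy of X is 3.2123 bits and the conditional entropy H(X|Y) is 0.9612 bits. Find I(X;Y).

I(X;Y) = H(X) - H(X|Y)
I(X;Y) = 3.2123 - 0.9612 = 2.2511 bits


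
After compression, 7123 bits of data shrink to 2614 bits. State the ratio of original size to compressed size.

Compression ratio = Original / Compressed
= 7123 / 2614 = 2.72:1


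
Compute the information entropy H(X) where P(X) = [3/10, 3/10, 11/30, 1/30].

H(X) = -Σ p(x) log₂ p(x)
  -3/10 × log₂(3/10) = 0.5211
  -3/10 × log₂(3/10) = 0.5211
  -11/30 × log₂(11/30) = 0.5307
  -1/30 × log₂(1/30) = 0.1636
H(X) = 1.7365 bits


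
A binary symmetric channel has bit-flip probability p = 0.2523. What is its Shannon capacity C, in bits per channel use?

For BSC with error probability p:
C = 1 - H(p) where H(p) is binary entropy
H(0.2523) = -0.2523 × log₂(0.2523) - 0.7477 × log₂(0.7477)
H(p) = 0.8149
C = 1 - 0.8149 = 0.1851 bits/use


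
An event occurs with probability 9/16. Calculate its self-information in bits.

Information content I(x) = -log₂(p(x))
I = -log₂(9/16) = -log₂(0.5625)
I = 0.8301 bits


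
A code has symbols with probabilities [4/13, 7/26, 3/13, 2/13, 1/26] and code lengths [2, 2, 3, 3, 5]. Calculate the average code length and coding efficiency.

Average length L = Σ p_i × l_i = 2.5000 bits
Entropy H = 2.1173 bits
Efficiency η = H/L × 100% = 84.69%


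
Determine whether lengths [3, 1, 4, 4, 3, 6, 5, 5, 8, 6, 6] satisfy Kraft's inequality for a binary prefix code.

Kraft inequality: Σ 2^(-l_i) ≤ 1 for prefix-free code
Calculating: 2^(-3) + 2^(-1) + 2^(-4) + 2^(-4) + 2^(-3) + 2^(-6) + 2^(-5) + 2^(-5) + 2^(-8) + 2^(-6) + 2^(-6)
= 0.125 + 0.5 + 0.0625 + 0.0625 + 0.125 + 0.015625 + 0.03125 + 0.03125 + 0.00390625 + 0.015625 + 0.015625
= 0.9883
Since 0.9883 ≤ 1, prefix-free code exists


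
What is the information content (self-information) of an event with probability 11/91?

Information content I(x) = -log₂(p(x))
I = -log₂(11/91) = -log₂(0.1209)
I = 3.0484 bits


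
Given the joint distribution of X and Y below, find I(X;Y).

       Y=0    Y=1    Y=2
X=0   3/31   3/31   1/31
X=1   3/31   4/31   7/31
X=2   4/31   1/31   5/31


H(X) = 1.5292, H(Y) = 1.5566, H(X,Y) = 2.9695
I(X;Y) = H(X) + H(Y) - H(X,Y) = 0.1164 bits


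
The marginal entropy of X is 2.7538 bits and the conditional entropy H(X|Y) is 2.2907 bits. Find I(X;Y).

I(X;Y) = H(X) - H(X|Y)
I(X;Y) = 2.7538 - 2.2907 = 0.4631 bits


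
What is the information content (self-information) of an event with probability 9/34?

Information content I(x) = -log₂(p(x))
I = -log₂(9/34) = -log₂(0.2647)
I = 1.9175 bits


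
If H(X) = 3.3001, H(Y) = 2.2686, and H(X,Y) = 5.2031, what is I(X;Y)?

I(X;Y) = H(X) + H(Y) - H(X,Y)
I(X;Y) = 3.3001 + 2.2686 - 5.2031 = 0.3656 bits


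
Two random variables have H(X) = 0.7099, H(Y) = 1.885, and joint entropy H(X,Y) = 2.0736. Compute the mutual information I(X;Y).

I(X;Y) = H(X) + H(Y) - H(X,Y)
I(X;Y) = 0.7099 + 1.885 - 2.0736 = 0.5213 bits


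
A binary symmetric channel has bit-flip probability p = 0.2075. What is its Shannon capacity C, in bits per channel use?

For BSC with error probability p:
C = 1 - H(p) where H(p) is binary entropy
H(0.2075) = -0.2075 × log₂(0.2075) - 0.7925 × log₂(0.7925)
H(p) = 0.7367
C = 1 - 0.7367 = 0.2633 bits/use


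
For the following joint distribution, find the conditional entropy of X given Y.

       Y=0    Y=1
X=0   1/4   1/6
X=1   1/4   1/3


H(X|Y) = Σ_y p(y) H(X|Y=y)
  p(Y=0) = 1/2, H(X|Y=0) = 1.0000
  p(Y=1) = 1/2, H(X|Y=1) = 0.9183
H(X|Y) = 0.5000×1.0000 + 0.5000×0.9183 = 0.9591 bits


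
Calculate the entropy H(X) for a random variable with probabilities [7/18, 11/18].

H(X) = -Σ p(x) log₂ p(x)
  -7/18 × log₂(7/18) = 0.5299
  -11/18 × log₂(11/18) = 0.4342
H(X) = 0.9641 bits


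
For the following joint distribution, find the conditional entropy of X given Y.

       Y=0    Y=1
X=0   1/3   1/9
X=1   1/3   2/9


H(X|Y) = Σ_y p(y) H(X|Y=y)
  p(Y=0) = 2/3, H(X|Y=0) = 1.0000
  p(Y=1) = 1/3, H(X|Y=1) = 0.9183
H(X|Y) = 0.6667×1.0000 + 0.3333×0.9183 = 0.9728 bits


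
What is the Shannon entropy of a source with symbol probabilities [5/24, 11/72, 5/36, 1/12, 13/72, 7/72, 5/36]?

H(X) = -Σ p(x) log₂ p(x)
  -5/24 × log₂(5/24) = 0.4715
  -11/72 × log₂(11/72) = 0.4141
  -5/36 × log₂(5/36) = 0.3956
  -1/12 × log₂(1/12) = 0.2987
  -13/72 × log₂(13/72) = 0.4459
  -7/72 × log₂(7/72) = 0.3269
  -5/36 × log₂(5/36) = 0.3956
H(X) = 2.7482 bits


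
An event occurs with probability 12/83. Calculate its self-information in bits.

Information content I(x) = -log₂(p(x))
I = -log₂(12/83) = -log₂(0.1446)
I = 2.7901 bits


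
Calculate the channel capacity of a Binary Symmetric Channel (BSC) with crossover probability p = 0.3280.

For BSC with error probability p:
C = 1 - H(p) where H(p) is binary entropy
H(0.3280) = -0.3280 × log₂(0.3280) - 0.6720 × log₂(0.6720)
H(p) = 0.9129
C = 1 - 0.9129 = 0.0871 bits/use


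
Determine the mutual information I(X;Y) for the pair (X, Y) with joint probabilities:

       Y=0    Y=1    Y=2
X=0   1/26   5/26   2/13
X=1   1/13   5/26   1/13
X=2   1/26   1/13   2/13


H(X) = 1.5697, H(Y) = 1.4605, H(X,Y) = 2.9612
I(X;Y) = H(X) + H(Y) - H(X,Y) = 0.0689 bits


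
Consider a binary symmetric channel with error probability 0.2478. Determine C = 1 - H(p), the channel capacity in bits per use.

For BSC with error probability p:
C = 1 - H(p) where H(p) is binary entropy
H(0.2478) = -0.2478 × log₂(0.2478) - 0.7522 × log₂(0.7522)
H(p) = 0.8078
C = 1 - 0.8078 = 0.1922 bits/use


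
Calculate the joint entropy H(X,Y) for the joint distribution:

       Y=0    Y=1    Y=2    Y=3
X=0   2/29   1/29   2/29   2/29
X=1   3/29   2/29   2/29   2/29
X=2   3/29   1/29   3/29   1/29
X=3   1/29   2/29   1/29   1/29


H(X,Y) = -Σ p(x,y) log₂ p(x,y)
  p(0,0)=2/29: -0.0690 × log₂(0.0690) = 0.2661
  p(0,1)=1/29: -0.0345 × log₂(0.0345) = 0.1675
  p(0,2)=2/29: -0.0690 × log₂(0.0690) = 0.2661
  p(0,3)=2/29: -0.0690 × log₂(0.0690) = 0.2661
  p(1,0)=3/29: -0.1034 × log₂(0.1034) = 0.3386
  p(1,1)=2/29: -0.0690 × log₂(0.0690) = 0.2661
  p(1,2)=2/29: -0.0690 × log₂(0.0690) = 0.2661
  p(1,3)=2/29: -0.0690 × log₂(0.0690) = 0.2661
  p(2,0)=3/29: -0.1034 × log₂(0.1034) = 0.3386
  p(2,1)=1/29: -0.0345 × log₂(0.0345) = 0.1675
  p(2,2)=3/29: -0.1034 × log₂(0.1034) = 0.3386
  p(2,3)=1/29: -0.0345 × log₂(0.0345) = 0.1675
  p(3,0)=1/29: -0.0345 × log₂(0.0345) = 0.1675
  p(3,1)=2/29: -0.0690 × log₂(0.0690) = 0.2661
  p(3,2)=1/29: -0.0345 × log₂(0.0345) = 0.1675
  p(3,3)=1/29: -0.0345 × log₂(0.0345) = 0.1675
H(X,Y) = 3.8833 bits


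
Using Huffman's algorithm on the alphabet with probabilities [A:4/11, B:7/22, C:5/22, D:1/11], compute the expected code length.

Huffman tree construction:
Combine smallest probabilities repeatedly
Resulting codes:
  A: 0 (length 1)
  B: 10 (length 2)
  C: 111 (length 3)
  D: 110 (length 3)
Average length = Σ p(s) × length(s) = 1.9545 bits


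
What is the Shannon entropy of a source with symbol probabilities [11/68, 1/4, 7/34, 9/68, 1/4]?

H(X) = -Σ p(x) log₂ p(x)
  -11/68 × log₂(11/68) = 0.4251
  -1/4 × log₂(1/4) = 0.5000
  -7/34 × log₂(7/34) = 0.4694
  -9/68 × log₂(9/68) = 0.3861
  -1/4 × log₂(1/4) = 0.5000
H(X) = 2.2807 bits


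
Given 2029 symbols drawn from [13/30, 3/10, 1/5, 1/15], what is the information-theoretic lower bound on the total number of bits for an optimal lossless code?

Entropy H = 1.7687 bits/symbol
Minimum bits = H × n = 1.7687 × 2029
= 3588.75 bits


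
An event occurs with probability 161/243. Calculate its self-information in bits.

Information content I(x) = -log₂(p(x))
I = -log₂(161/243) = -log₂(0.6626)
I = 0.5939 bits


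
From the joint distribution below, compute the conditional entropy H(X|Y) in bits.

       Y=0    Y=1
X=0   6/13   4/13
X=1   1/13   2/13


H(X|Y) = Σ_y p(y) H(X|Y=y)
  p(Y=0) = 7/13, H(X|Y=0) = 0.5917
  p(Y=1) = 6/13, H(X|Y=1) = 0.9183
H(X|Y) = 0.5385×0.5917 + 0.4615×0.9183 = 0.7424 bits
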